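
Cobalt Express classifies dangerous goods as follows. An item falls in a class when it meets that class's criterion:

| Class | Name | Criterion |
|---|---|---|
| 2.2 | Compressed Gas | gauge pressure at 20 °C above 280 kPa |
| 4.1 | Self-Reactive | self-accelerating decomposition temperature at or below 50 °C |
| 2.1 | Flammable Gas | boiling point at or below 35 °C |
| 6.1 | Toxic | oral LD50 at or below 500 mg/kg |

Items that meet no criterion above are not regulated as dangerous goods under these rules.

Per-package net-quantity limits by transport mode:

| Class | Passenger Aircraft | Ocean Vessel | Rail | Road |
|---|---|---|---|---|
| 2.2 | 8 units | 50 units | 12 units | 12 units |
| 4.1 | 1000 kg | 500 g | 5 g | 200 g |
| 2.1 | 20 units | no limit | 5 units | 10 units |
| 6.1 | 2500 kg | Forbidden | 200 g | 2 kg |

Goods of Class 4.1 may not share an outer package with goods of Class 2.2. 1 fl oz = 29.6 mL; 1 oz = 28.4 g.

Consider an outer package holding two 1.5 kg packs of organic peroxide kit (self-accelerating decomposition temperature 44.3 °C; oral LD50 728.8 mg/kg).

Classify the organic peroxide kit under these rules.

Organic peroxide kit: self-accelerating decomposition temperature 44.3 °C ≤ 50 °C → Class 4.1 (Self-Reactive).

Class 4.1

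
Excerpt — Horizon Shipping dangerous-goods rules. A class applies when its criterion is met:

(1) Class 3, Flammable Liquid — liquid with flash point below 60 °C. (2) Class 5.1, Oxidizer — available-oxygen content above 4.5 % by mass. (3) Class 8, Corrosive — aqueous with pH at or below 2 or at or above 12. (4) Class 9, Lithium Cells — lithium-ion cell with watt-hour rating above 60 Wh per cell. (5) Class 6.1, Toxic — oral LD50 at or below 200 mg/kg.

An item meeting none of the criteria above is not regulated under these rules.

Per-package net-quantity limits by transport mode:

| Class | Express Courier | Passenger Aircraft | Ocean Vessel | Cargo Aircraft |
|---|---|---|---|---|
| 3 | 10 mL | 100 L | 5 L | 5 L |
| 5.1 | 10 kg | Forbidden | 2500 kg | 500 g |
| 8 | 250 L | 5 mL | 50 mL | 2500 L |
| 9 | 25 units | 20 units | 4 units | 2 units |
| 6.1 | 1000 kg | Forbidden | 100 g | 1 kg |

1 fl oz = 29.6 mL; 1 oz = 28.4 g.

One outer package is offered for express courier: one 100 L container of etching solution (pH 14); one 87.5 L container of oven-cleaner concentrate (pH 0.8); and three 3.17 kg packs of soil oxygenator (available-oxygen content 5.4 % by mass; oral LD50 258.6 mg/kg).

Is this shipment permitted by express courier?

pH 14 meets the Class 8 criterion (Corrosive), so the etching solution is Class 8.
With pH 0.8 (≤ 2), the oven-cleaner concentrate falls in Class 8.
Soil oxygenator: available-oxygen content 5.4 % by mass > 4.5 % by mass → Class 5.1 (Oxidizer).
Class 8 net quantity: 100 L + 87.5 L = 187.5 L.
187.5 L is within the express courier limit of 250 L for Class 8.
Class 5.1 quantity: three 3.17 kg packs = 9.51 kg.
9.51 kg ≤ 10 kg (express courier limit, Class 5.1) — within limit.
Every hazard class is within its express courier limit and no segregation rule is violated.

Yes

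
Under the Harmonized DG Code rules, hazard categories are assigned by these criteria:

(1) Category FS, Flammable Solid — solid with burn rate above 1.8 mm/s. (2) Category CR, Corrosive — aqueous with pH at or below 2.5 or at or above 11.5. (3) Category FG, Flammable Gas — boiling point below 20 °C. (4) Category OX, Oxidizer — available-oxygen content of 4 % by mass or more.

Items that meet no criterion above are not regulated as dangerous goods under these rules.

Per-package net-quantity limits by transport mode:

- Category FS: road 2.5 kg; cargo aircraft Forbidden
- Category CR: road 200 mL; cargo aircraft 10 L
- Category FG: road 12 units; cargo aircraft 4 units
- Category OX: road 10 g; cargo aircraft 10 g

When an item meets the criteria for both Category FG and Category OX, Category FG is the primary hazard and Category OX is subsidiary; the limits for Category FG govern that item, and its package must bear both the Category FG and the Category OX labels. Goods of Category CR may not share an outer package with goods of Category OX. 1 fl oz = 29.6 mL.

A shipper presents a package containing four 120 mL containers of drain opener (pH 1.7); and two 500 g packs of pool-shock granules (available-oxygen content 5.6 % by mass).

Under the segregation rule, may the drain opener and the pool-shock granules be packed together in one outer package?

Drain opener: pH 1.7 ≤ 2.5 → Category CR (Corrosive).
Available-oxygen content 5.6 % by mass meets the Category OX criterion (Oxidizer), so the pool-shock granules are Category OX.
Category CR and Category OX may not share an outer package.

No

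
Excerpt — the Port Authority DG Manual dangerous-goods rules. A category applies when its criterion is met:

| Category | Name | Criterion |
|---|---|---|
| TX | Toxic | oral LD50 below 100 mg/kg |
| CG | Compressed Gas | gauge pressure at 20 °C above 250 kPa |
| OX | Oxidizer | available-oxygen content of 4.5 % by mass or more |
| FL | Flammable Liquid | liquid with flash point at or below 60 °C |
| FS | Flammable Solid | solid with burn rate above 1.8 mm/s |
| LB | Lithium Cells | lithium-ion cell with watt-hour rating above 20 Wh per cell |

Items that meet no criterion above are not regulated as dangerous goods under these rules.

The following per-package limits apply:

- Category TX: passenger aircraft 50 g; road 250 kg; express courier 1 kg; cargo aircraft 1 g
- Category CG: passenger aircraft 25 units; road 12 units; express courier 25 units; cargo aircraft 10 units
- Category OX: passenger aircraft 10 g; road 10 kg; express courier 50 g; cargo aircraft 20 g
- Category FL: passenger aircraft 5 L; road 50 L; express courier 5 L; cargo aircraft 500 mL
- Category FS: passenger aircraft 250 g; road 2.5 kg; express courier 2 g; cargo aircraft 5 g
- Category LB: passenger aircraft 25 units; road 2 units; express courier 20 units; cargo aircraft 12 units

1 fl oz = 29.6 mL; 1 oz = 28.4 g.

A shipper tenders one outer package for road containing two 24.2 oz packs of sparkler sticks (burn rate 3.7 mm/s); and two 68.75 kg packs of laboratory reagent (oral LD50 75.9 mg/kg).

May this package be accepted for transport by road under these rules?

Yes

With burn rate 3.7 mm/s (> 1.8 mm/s), the sparkler sticks fall in Category FS.
With oral LD50 75.9 mg/kg (< 100 mg/kg), the laboratory reagent falls in Category TX.
Category FS quantity: two 24.2 oz packs = 1374.56 g.
1374.56 g is within the road limit of 2.5 kg for Category FS.
Category TX quantity: two 68.75 kg packs = 137.5 kg.
That is within the Category TX road limit of 250 kg.
Every hazard category is within its road limit and no segregation rule is violated.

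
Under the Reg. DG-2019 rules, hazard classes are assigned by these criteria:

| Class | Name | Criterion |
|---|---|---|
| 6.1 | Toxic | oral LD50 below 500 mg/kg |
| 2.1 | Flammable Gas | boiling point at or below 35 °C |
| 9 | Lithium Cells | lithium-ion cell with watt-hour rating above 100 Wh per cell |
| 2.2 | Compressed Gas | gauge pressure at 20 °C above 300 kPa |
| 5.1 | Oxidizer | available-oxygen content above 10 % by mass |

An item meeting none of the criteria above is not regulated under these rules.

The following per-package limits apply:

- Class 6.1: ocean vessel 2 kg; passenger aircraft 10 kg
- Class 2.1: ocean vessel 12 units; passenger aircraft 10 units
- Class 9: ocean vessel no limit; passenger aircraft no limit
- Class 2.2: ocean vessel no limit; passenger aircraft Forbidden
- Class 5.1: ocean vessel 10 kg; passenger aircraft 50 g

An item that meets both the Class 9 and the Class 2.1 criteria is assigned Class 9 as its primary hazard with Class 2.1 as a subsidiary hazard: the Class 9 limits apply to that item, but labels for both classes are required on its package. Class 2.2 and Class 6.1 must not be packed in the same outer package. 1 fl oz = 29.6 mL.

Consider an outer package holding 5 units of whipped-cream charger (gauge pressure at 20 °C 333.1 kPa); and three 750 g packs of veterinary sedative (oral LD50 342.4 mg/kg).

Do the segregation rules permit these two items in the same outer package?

No

Whipped-cream charger: gauge pressure at 20 °C 333.1 kPa > 300 kPa → Class 2.2 (Compressed Gas).
Veterinary sedative: oral LD50 342.4 mg/kg < 500 mg/kg → Class 6.1 (Toxic).
Class 2.2 and Class 6.1 may not share an outer package.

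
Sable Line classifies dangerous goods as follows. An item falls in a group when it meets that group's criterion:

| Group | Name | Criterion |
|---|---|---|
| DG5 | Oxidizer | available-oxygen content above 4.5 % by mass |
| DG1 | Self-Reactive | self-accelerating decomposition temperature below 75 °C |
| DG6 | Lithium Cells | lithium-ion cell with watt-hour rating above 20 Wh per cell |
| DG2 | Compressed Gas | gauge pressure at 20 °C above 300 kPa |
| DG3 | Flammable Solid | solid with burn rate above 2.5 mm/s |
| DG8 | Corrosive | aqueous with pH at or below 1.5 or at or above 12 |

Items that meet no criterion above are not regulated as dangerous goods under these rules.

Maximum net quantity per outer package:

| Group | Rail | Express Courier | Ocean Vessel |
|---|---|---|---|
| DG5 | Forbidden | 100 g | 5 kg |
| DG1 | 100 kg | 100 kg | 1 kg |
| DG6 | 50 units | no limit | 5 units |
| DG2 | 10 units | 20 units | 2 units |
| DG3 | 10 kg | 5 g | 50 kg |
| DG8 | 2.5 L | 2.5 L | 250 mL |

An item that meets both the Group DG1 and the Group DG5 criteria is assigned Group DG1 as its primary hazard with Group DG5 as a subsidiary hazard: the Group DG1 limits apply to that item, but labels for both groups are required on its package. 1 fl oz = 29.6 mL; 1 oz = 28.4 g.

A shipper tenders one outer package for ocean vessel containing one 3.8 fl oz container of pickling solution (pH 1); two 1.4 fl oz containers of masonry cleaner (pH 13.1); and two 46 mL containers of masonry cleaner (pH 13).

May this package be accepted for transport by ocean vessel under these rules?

With pH 1 (≤ 1.5), the pickling solution falls in Group DG8.
With pH 13.1 (≥ 12), the masonry cleaner falls in Group DG8.
With pH 13 (≥ 12), the masonry cleaner falls in Group DG8.
Total Group DG8: (one 3.8 fl oz container = 112.48 mL) + (two 1.4 fl oz containers = 82.88 mL) + (two 46 mL containers = 92 mL) = 287.36 mL.
287.36 mL > 250 mL (ocean vessel limit, Group DG8) — over the limit.

No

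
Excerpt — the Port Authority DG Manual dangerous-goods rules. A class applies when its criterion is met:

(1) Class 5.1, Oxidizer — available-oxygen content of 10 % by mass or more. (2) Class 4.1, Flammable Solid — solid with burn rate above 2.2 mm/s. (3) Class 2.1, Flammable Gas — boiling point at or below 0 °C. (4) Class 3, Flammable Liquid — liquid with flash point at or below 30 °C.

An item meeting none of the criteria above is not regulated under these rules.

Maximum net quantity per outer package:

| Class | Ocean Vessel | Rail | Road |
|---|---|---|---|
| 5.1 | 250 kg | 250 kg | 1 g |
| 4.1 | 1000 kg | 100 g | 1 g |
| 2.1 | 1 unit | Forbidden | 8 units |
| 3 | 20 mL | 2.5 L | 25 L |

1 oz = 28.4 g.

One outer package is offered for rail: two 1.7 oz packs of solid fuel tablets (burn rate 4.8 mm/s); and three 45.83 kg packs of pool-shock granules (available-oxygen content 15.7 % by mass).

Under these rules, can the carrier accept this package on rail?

Yes

The solid fuel tablets have burn rate 4.8 mm/s, which is > 2.2 mm/s, so they are Class 4.1 (Flammable Solid).
With available-oxygen content 15.7 % by mass (≥ 10 % by mass), the pool-shock granules fall in Class 5.1.
Class 4.1 quantity: two 1.7 oz packs = 96.56 g.
That is within the Class 4.1 rail limit of 100 g.
Class 5.1 quantity: three 45.83 kg packs = 137.49 kg.
137.49 kg is within the rail limit of 250 kg for Class 5.1.
Every hazard class is within its rail limit and no segregation rule is violated.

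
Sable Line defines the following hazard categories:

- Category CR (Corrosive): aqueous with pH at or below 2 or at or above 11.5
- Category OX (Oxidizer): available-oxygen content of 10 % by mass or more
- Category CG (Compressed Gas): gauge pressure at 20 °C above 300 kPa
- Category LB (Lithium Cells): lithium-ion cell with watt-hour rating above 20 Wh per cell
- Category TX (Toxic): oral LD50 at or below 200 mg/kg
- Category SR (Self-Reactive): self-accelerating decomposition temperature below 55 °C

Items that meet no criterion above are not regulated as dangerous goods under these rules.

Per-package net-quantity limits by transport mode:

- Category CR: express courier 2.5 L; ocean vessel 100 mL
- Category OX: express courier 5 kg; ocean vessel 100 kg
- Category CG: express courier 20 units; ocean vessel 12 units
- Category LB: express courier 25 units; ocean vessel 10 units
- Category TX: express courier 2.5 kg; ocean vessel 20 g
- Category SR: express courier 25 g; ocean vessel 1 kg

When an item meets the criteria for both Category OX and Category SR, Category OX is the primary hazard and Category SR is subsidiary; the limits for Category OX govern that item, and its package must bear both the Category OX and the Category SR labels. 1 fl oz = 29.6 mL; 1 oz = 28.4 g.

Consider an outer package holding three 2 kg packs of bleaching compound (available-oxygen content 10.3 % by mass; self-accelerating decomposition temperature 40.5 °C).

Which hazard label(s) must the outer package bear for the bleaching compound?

Bleaching compound: available-oxygen content 10.3 % by mass ≥ 10 % by mass → Category OX (Oxidizer).
Self-accelerating decomposition temperature 40.5 °C meets the Category SR criterion (Self-Reactive), so the bleaching compound is Category SR.
By the precedence rule Category OX is primary and Category SR is subsidiary, and that rule requires both labels on the package.

Category OX and SR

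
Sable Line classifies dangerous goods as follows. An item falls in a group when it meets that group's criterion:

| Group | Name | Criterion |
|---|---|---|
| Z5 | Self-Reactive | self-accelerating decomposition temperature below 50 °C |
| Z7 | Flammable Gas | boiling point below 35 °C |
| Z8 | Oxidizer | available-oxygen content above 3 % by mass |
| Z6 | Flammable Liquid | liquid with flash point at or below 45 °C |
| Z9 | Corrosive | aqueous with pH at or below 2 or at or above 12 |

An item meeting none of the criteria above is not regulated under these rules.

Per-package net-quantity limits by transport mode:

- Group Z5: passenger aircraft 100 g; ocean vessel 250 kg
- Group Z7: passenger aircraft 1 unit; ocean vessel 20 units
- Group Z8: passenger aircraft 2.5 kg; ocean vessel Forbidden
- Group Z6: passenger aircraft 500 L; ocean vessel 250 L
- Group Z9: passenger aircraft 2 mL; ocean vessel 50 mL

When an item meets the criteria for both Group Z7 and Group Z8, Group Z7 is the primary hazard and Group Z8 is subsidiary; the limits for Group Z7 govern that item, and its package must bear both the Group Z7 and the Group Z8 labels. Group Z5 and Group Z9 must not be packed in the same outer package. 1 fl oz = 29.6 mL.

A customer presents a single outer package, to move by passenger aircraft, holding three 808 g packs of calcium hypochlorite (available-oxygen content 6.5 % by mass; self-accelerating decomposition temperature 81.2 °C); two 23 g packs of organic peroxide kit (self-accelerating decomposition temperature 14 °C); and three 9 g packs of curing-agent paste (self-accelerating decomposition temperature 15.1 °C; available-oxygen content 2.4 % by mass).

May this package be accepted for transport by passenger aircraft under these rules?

Yes

Available-oxygen content 6.5 % by mass meets the Group Z8 criterion (Oxidizer), so the calcium hypochlorite is Group Z8.
Self-accelerating decomposition temperature 14 °C meets the Group Z5 criterion (Self-Reactive), so the organic peroxide kit is Group Z5.
Curing-agent paste: self-accelerating decomposition temperature 15.1 °C < 50 °C → Group Z5 (Self-Reactive).
Total Group Z5: (two 23 g packs = 46 g) + (three 9 g packs = 27 g) = 73 g.
73 g is within the passenger aircraft limit of 100 g for Group Z5.
Group Z8 quantity: three 808 g packs = 2.424 kg.
That is within the Group Z8 passenger aircraft limit of 2.5 kg.
The segregation rule (Group Z5 with Group Z9) does not apply to Group Z5 with Group Z8.
Every hazard group is within its passenger aircraft limit and no segregation rule is violated.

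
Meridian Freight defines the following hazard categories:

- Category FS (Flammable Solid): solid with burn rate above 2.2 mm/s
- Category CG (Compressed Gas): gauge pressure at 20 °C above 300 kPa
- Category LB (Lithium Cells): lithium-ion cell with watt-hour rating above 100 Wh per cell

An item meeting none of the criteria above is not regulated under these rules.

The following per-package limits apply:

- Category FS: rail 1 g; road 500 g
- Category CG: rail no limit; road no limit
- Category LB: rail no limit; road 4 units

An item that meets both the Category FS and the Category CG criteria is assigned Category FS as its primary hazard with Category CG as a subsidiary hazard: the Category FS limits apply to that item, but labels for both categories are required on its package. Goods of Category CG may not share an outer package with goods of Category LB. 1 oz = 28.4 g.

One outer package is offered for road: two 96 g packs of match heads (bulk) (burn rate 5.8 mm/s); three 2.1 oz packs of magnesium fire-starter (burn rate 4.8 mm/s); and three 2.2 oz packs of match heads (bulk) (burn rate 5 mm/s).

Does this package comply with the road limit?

Burn rate 5.8 mm/s meets the Category FS criterion (Flammable Solid), so the match heads (bulk) are Category FS.
With burn rate 4.8 mm/s (> 2.2 mm/s), the magnesium fire-starter falls in Category FS.
Match heads (bulk): burn rate 5 mm/s > 2.2 mm/s → Category FS (Flammable Solid).
Category FS net quantity: (two 96 g packs = 192 g) + (three 2.1 oz packs = 178.92 g) + (three 2.2 oz packs = 187.44 g) = 558.36 g.
558.36 g exceeds the road limit of 500 g for Category FS.

No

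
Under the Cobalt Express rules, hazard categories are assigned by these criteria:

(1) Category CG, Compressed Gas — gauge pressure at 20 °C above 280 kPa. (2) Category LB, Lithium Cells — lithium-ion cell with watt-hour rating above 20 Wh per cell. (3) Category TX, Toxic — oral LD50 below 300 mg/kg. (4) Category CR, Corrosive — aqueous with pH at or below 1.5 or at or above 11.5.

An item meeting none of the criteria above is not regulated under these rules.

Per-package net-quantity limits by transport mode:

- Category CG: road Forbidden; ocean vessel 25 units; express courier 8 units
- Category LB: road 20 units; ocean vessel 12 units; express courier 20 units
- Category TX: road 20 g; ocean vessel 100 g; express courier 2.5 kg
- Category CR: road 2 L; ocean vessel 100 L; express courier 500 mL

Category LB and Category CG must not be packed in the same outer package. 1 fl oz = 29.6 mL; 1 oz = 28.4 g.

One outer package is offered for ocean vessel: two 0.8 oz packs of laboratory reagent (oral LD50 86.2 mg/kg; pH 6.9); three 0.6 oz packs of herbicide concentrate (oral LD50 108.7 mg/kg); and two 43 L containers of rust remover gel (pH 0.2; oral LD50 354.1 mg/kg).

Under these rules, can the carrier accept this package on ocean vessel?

Yes

The laboratory reagent has oral LD50 86.2 mg/kg, which is < 300 mg/kg, so it is Category TX (Toxic).
The herbicide concentrate has oral LD50 108.7 mg/kg, which is < 300 mg/kg, so it is Category TX (Toxic).
Rust remover gel: pH 0.2 ≤ 1.5 → Category CR (Corrosive).
Category TX net quantity: (two 0.8 oz packs = 45.44 g) + (three 0.6 oz packs = 51.12 g) = 96.56 g.
That is within the Category TX ocean vessel limit of 100 g.
Category CR quantity: two 43 L containers = 86 L.
That is within the Category CR ocean vessel limit of 100 L.
The segregation rule (Category LB with Category CG) does not apply to Category TX with Category CR.
Every hazard category is within its ocean vessel limit and no segregation rule is violated.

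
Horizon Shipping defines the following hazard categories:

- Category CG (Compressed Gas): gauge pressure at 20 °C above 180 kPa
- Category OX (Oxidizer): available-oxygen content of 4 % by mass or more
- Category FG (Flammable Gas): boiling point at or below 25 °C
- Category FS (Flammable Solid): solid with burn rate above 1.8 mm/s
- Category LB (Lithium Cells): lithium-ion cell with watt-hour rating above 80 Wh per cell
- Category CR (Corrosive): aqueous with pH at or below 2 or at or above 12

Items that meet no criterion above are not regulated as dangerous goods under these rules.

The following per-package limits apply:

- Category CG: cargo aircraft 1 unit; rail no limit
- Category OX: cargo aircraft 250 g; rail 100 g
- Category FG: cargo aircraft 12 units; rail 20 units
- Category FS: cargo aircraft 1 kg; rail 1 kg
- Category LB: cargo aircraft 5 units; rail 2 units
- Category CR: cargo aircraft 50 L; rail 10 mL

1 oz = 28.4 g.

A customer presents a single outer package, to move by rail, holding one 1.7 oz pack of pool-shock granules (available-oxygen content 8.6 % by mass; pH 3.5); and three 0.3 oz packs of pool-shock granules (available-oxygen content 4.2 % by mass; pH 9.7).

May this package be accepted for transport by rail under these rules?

The pool-shock granules have available-oxygen content 8.6 % by mass, which is ≥ 4 % by mass, so they are Category OX (Oxidizer).
Pool-shock granules: available-oxygen content 4.2 % by mass ≥ 4 % by mass → Category OX (Oxidizer).
Total Category OX: (one 1.7 oz pack = 48.28 g) + (three 0.3 oz packs = 25.56 g) = 73.84 g.
That is within the Category OX rail limit of 100 g.

Yes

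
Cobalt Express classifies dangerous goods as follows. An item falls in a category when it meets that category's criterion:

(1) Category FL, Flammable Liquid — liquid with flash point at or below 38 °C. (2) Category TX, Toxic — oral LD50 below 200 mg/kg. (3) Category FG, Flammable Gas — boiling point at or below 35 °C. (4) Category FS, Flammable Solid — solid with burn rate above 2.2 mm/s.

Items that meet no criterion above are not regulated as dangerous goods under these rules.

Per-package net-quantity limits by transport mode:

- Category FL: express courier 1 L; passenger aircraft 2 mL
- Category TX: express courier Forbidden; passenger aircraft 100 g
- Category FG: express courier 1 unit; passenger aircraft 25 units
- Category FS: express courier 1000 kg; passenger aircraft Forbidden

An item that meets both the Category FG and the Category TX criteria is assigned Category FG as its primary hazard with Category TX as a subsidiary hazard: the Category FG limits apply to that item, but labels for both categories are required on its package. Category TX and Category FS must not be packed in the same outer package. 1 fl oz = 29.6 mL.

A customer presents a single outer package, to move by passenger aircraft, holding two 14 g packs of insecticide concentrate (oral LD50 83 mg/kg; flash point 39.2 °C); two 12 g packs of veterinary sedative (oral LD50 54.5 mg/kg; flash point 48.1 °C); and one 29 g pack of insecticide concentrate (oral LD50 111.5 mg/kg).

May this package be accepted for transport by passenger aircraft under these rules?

Yes

The insecticide concentrate has oral LD50 83 mg/kg, which is < 200 mg/kg, so it is Category TX (Toxic).
The veterinary sedative has oral LD50 54.5 mg/kg, which is < 200 mg/kg, so it is Category TX (Toxic).
Insecticide concentrate: oral LD50 111.5 mg/kg < 200 mg/kg → Category TX (Toxic).
Category TX net quantity: (two 14 g packs = 28 g) + (two 12 g packs = 24 g) + 29 g = 81 g.
That is within the Category TX passenger aircraft limit of 100 g.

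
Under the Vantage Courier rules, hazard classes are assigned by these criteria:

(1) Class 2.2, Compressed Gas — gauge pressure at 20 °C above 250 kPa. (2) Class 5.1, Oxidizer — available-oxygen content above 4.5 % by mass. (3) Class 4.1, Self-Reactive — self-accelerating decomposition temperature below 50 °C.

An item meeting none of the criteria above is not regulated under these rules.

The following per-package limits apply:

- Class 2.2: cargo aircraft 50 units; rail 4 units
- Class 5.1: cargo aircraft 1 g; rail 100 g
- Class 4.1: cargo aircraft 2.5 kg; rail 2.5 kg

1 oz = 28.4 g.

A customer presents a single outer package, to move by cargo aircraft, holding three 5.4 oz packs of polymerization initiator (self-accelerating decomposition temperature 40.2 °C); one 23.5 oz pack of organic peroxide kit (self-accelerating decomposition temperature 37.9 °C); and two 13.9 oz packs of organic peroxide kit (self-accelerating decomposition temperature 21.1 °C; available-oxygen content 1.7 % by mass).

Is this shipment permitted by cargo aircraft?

Yes

Polymerization initiator: self-accelerating decomposition temperature 40.2 °C < 50 °C → Class 4.1 (Self-Reactive).
The organic peroxide kit has self-accelerating decomposition temperature 37.9 °C, which is < 50 °C, so it is Class 4.1 (Self-Reactive).
Organic peroxide kit: self-accelerating decomposition temperature 21.1 °C < 50 °C → Class 4.1 (Self-Reactive).
Class 4.1 net quantity: (three 5.4 oz packs = 460.08 g) + (one 23.5 oz pack = 667.4 g) + (two 13.9 oz packs = 789.52 g) = 1.917 kg.
That is within the Class 4.1 cargo aircraft limit of 2.5 kg.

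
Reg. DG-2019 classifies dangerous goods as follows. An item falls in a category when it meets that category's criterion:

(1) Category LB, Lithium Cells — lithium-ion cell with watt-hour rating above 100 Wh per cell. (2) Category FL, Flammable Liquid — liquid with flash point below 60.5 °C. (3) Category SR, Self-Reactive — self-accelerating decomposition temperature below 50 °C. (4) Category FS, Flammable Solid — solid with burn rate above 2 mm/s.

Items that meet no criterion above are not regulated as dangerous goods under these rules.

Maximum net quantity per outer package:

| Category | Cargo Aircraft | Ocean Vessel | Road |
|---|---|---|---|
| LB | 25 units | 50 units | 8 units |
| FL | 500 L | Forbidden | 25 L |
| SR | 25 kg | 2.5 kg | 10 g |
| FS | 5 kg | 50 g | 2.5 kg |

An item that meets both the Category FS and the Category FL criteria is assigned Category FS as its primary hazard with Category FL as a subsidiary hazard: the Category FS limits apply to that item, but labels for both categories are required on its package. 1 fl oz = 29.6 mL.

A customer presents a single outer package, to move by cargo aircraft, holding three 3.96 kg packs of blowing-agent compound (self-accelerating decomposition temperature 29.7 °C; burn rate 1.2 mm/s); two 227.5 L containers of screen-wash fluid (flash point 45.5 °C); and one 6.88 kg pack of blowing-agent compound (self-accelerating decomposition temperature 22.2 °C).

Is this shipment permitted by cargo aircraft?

The blowing-agent compound has self-accelerating decomposition temperature 29.7 °C, which is < 50 °C, so it is Category SR (Self-Reactive).
Flash point 45.5 °C meets the Category FL criterion (Flammable Liquid), so the screen-wash fluid is Category FL.
The blowing-agent compound has self-accelerating decomposition temperature 22.2 °C, which is < 50 °C, so it is Category SR (Self-Reactive).
Category SR net quantity: (three 3.96 kg packs = 11.88 kg) + 6.88 kg = 18.76 kg.
That is within the Category SR cargo aircraft limit of 25 kg.
Category FL quantity: two 227.5 L containers = 455 L.
455 L ≤ 500 L (cargo aircraft limit, Category FL) — within limit.
Every hazard category is within its cargo aircraft limit and no segregation rule is violated.

Yes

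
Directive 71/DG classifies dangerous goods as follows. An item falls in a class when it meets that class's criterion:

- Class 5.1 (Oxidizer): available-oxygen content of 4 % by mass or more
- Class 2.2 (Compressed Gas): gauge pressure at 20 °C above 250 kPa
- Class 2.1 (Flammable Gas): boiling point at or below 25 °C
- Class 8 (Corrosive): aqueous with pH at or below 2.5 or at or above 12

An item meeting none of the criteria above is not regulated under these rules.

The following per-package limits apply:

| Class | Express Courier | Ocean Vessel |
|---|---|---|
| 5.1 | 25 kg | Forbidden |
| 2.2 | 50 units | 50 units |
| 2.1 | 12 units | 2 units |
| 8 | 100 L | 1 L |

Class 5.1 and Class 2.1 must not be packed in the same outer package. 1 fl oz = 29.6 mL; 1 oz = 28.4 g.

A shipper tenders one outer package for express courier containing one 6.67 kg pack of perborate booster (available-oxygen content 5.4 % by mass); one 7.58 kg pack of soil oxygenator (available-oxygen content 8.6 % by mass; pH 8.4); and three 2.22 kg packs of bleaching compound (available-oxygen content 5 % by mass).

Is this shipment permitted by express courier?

Yes

The perborate booster has available-oxygen content 5.4 % by mass, which is ≥ 4 % by mass, so it is Class 5.1 (Oxidizer).
With available-oxygen content 8.6 % by mass (≥ 4 % by mass), the soil oxygenator falls in Class 5.1.
Bleaching compound: available-oxygen content 5 % by mass ≥ 4 % by mass → Class 5.1 (Oxidizer).
Total Class 5.1: 6.67 kg + 7.58 kg + (three 2.22 kg packs = 6.66 kg) = 20.91 kg.
That is within the Class 5.1 express courier limit of 25 kg.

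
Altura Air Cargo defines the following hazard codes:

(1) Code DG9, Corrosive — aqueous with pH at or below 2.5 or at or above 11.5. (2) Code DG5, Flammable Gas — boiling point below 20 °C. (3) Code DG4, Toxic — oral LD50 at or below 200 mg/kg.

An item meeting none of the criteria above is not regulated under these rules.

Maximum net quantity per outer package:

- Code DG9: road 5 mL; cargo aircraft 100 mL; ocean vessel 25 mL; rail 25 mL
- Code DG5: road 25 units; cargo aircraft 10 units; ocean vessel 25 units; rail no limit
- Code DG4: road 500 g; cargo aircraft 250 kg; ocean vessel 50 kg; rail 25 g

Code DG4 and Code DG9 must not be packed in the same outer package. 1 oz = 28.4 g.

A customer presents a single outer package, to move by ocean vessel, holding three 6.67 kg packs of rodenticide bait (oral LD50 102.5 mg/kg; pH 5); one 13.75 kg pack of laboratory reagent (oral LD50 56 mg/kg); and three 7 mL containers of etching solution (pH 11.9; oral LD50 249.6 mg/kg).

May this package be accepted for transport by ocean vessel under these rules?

No

The rodenticide bait has oral LD50 102.5 mg/kg, which is ≤ 200 mg/kg, so it is Code DG4 (Toxic).
With oral LD50 56 mg/kg (≤ 200 mg/kg), the laboratory reagent falls in Code DG4.
The etching solution has pH 11.9, which is ≥ 11.5, so it is Code DG9 (Corrosive).
Code DG4 net quantity: (three 6.67 kg packs = 20.01 kg) + 13.75 kg = 33.76 kg.
33.76 kg ≤ 50 kg (ocean vessel limit, Code DG4) — within limit.
Code DG9 quantity: three 7 mL containers = 21 mL.
That is within the Code DG9 ocean vessel limit of 25 mL.
Code DG4 and Code DG9 may not share an outer package.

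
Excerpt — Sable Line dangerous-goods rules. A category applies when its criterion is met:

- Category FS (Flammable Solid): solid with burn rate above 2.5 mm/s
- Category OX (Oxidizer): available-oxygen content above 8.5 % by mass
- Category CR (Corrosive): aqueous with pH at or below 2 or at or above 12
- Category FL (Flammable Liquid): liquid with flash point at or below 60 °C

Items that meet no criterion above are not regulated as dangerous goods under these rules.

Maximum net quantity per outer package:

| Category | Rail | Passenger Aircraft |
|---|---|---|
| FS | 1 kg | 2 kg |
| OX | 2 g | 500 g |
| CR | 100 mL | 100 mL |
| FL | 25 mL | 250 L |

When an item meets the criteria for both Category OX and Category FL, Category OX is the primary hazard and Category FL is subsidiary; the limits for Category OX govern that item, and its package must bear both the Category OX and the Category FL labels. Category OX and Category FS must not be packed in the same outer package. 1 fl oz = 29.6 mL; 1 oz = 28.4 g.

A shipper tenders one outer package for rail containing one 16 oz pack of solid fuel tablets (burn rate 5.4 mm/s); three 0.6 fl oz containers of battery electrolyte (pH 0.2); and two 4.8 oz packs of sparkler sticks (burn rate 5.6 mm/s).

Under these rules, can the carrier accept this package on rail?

Burn rate 5.4 mm/s meets the Category FS criterion (Flammable Solid), so the solid fuel tablets are Category FS.
With pH 0.2 (≤ 2), the battery electrolyte falls in Category CR.
The sparkler sticks have burn rate 5.6 mm/s, which is > 2.5 mm/s, so they are Category FS (Flammable Solid).
Total Category FS: (one 16 oz pack = 454.4 g) + (two 4.8 oz packs = 272.64 g) = 727.04 g.
727.04 g ≤ 1 kg (rail limit, Category FS) — within limit.
Category CR quantity: three 0.6 fl oz containers = 53.28 mL.
53.28 mL is within the rail limit of 100 mL for Category CR.
The segregation rule (Category OX with Category FS) does not apply to Category FS with Category CR.
Every hazard category is within its rail limit and no segregation rule is violated.

Yes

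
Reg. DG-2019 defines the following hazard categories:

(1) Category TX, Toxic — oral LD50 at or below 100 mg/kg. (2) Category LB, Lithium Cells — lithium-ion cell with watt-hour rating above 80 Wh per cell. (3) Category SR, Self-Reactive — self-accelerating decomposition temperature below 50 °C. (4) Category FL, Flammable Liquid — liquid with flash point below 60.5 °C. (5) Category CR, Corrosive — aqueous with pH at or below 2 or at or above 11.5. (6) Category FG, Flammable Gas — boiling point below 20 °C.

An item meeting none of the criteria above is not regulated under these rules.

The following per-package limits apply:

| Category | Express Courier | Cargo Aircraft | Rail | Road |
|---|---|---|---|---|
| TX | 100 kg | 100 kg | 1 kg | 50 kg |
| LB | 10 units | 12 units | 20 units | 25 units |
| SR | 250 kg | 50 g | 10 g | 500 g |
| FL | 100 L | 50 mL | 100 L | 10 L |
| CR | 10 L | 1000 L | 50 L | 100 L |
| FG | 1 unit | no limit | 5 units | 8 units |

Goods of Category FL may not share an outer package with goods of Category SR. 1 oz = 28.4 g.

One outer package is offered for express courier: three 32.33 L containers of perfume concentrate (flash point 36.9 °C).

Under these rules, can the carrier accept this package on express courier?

With flash point 36.9 °C (< 60.5 °C), the perfume concentrate falls in Category FL.
Category FL quantity: three 32.33 L containers = 96.99 L.
That is within the Category FL express courier limit of 100 L.

Yes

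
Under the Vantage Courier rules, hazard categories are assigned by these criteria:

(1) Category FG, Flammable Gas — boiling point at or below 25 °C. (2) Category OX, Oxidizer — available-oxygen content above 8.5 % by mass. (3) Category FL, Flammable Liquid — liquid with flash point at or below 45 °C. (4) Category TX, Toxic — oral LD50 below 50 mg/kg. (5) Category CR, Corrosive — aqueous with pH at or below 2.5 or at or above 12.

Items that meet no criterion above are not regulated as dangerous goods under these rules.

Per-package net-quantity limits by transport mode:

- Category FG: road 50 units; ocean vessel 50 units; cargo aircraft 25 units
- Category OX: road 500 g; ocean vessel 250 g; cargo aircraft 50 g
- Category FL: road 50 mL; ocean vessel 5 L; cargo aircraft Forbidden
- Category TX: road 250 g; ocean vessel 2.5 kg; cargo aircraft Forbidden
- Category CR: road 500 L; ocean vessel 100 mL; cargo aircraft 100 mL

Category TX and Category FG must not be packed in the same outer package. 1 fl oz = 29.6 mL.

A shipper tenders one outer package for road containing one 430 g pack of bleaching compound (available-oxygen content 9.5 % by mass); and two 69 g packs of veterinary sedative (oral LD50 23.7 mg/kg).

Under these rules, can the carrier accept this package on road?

Bleaching compound: available-oxygen content 9.5 % by mass > 8.5 % by mass → Category OX (Oxidizer).
The veterinary sedative has oral LD50 23.7 mg/kg, which is < 50 mg/kg, so it is Category TX (Toxic).
Category TX quantity: two 69 g packs = 138 g.
138 g is within the road limit of 250 g for Category TX.
Category OX quantity: 430 g.
That is within the Category OX road limit of 500 g.
The segregation rule (Category TX with Category FG) does not apply to Category TX with Category OX.
Every hazard category is within its road limit and no segregation rule is violated.

Yes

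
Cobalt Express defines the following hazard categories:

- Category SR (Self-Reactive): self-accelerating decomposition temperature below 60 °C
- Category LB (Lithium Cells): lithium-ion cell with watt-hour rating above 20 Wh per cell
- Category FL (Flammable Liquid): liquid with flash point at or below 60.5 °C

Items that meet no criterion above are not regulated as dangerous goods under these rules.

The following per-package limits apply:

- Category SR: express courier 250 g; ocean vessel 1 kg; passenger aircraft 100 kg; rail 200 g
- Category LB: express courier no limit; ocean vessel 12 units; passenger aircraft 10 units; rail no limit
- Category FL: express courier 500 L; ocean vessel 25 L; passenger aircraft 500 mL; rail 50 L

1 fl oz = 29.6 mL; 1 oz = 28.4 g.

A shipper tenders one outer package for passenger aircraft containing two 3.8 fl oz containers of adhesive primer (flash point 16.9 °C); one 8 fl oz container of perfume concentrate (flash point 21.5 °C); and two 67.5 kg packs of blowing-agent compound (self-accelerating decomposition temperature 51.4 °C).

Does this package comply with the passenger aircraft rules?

With flash point 16.9 °C (≤ 60.5 °C), the adhesive primer falls in Category FL.
Perfume concentrate: flash point 21.5 °C ≤ 60.5 °C → Category FL (Flammable Liquid).
The blowing-agent compound has self-accelerating decomposition temperature 51.4 °C, which is < 60 °C, so it is Category SR (Self-Reactive).
Category FL net quantity: (two 3.8 fl oz containers = 224.96 mL) + (one 8 fl oz container = 236.8 mL) = 461.76 mL.
461.76 mL ≤ 500 mL (passenger aircraft limit, Category FL) — within limit.
Category SR quantity: two 67.5 kg packs = 135 kg.
135 kg exceeds the passenger aircraft limit of 100 kg for Category SR.

No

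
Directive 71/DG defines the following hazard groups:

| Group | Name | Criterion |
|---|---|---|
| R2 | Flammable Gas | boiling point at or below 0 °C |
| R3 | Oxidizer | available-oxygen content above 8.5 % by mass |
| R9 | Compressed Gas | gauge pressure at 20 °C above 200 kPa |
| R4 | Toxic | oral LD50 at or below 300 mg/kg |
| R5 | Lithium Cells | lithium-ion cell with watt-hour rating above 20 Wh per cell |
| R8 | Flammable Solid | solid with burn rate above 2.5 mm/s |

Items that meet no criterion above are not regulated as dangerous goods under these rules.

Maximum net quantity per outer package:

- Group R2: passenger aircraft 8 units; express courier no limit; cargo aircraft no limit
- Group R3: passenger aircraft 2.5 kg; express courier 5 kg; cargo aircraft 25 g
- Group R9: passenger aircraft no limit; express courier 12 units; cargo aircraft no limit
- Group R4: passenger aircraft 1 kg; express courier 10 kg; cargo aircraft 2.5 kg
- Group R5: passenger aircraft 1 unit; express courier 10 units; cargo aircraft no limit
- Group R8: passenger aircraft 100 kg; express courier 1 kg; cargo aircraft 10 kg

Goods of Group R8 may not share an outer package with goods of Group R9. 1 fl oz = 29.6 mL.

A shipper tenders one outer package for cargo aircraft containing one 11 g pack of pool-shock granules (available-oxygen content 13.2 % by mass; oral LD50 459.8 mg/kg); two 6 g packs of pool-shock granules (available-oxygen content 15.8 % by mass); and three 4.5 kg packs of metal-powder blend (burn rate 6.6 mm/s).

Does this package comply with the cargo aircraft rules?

No

Pool-shock granules: available-oxygen content 13.2 % by mass > 8.5 % by mass → Group R3 (Oxidizer).
Pool-shock granules: available-oxygen content 15.8 % by mass > 8.5 % by mass → Group R3 (Oxidizer).
The metal-powder blend has burn rate 6.6 mm/s, which is > 2.5 mm/s, so it is Group R8 (Flammable Solid).
Total Group R3: 11 g + (two 6 g packs = 12 g) = 23 g.
That is within the Group R3 cargo aircraft limit of 25 g.
Group R8 quantity: three 4.5 kg packs = 13.5 kg.
13.5 kg exceeds the cargo aircraft limit of 10 kg for Group R8.
The segregation rule (Group R8 with Group R9) does not apply to Group R3 with Group R8.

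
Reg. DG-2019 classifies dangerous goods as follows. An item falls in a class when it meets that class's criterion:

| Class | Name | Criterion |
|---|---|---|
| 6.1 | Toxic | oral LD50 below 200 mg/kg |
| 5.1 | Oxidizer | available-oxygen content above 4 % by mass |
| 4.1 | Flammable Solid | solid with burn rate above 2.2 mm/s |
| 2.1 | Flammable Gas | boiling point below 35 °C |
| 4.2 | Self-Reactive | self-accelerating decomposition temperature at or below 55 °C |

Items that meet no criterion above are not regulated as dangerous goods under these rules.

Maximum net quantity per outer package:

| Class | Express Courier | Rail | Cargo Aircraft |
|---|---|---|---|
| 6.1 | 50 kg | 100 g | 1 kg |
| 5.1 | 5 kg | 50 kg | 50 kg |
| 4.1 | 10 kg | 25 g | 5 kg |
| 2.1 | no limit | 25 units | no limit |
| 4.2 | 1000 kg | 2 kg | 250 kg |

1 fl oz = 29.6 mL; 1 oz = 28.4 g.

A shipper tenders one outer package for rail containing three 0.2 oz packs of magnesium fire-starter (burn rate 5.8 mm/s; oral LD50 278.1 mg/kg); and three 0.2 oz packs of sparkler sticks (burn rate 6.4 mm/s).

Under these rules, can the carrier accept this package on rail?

With burn rate 5.8 mm/s (> 2.2 mm/s), the magnesium fire-starter falls in Class 4.1.
The sparkler sticks have burn rate 6.4 mm/s, which is > 2.2 mm/s, so they are Class 4.1 (Flammable Solid).
Total Class 4.1: (three 0.2 oz packs = 17.04 g) + (three 0.2 oz packs = 17.04 g) = 34.08 g.
34.08 g exceeds the rail limit of 25 g for Class 4.1.

No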